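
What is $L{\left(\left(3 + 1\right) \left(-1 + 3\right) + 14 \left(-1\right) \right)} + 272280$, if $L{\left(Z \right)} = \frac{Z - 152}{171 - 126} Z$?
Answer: $\frac{4084516}{15} \approx 2.723 \cdot 10^{5}$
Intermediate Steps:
$L{\left(Z \right)} = Z \left(- \frac{152}{45} + \frac{Z}{45}\right)$ ($L{\left(Z \right)} = \frac{-152 + Z}{45} Z = \left(-152 + Z\right) \frac{1}{45} Z = \left(- \frac{152}{45} + \frac{Z}{45}\right) Z = Z \left(- \frac{152}{45} + \frac{Z}{45}\right)$)
$L{\left(\left(3 + 1\right) \left(-1 + 3\right) + 14 \left(-1\right) \right)} + 272280 = \frac{\left(\left(3 + 1\right) \left(-1 + 3\right) + 14 \left(-1\right)\right) \left(-152 + \left(\left(3 + 1\right) \left(-1 + 3\right) + 14 \left(-1\right)\right)\right)}{45} + 272280 = \frac{\left(4 \cdot 2 - 14\right) \left(-152 + \left(4 \cdot 2 - 14\right)\right)}{45} + 272280 = \frac{\left(8 - 14\right) \left(-152 + \left(8 - 14\right)\right)}{45} + 272280 = \frac{1}{45} \left(-6\right) \left(-152 - 6\right) + 272280 = \frac{1}{45} \left(-6\right) \left(-158\right) + 272280 = \frac{316}{15} + 272280 = \frac{4084516}{15}$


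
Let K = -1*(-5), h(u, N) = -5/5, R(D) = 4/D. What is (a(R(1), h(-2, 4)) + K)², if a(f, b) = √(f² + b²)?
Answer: (5 + √17)² ≈ 83.231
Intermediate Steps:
h(u, N) = -1 (h(u, N) = -5*⅕ = -1)
a(f, b) = √(b² + f²)
K = 5
(a(R(1), h(-2, 4)) + K)² = (√((-1)² + (4/1)²) + 5)² = (√(1 + (4*1)²) + 5)² = (√(1 + 4²) + 5)² = (√(1 + 16) + 5)² = (√17 + 5)² = (5 + √17)²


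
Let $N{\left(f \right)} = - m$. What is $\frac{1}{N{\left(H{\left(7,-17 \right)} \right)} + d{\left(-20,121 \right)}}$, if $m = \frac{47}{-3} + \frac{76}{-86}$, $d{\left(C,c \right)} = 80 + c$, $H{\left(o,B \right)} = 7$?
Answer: $\frac{129}{28064} \approx 0.0045966$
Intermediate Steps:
$m = - \frac{2135}{129}$ ($m = 47 \left(- \frac{1}{3}\right) + 76 \left(- \frac{1}{86}\right) = - \frac{47}{3} - \frac{38}{43} = - \frac{2135}{129} \approx -16.55$)
$N{\left(f \right)} = \frac{2135}{129}$ ($N{\left(f \right)} = \left(-1\right) \left(- \frac{2135}{129}\right) = \frac{2135}{129}$)
$\frac{1}{N{\left(H{\left(7,-17 \right)} \right)} + d{\left(-20,121 \right)}} = \frac{1}{\frac{2135}{129} + \left(80 + 121\right)} = \frac{1}{\frac{2135}{129} + 201} = \frac{1}{\frac{28064}{129}} = \frac{129}{28064}$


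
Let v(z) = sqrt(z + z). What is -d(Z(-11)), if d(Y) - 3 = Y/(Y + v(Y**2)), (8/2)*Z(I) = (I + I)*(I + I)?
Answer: -2 - sqrt(2) ≈ -3.4142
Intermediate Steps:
Z(I) = I**2 (Z(I) = ((I + I)*(I + I))/4 = ((2*I)*(2*I))/4 = (4*I**2)/4 = I**2)
v(z) = sqrt(2)*sqrt(z) (v(z) = sqrt(2*z) = sqrt(2)*sqrt(z))
d(Y) = 3 + Y/(Y + sqrt(2)*sqrt(Y**2))
-d(Z(-11)) = -(4*(-11)**2 + 3*sqrt(2)*sqrt(((-11)**2)**2))/((-11)**2 + sqrt(2)*sqrt(((-11)**2)**2)) = -(4*121 + 3*sqrt(2)*sqrt(121**2))/(121 + sqrt(2)*sqrt(121**2)) = -(484 + 3*sqrt(2)*sqrt(14641))/(121 + sqrt(2)*sqrt(14641)) = -(484 + 3*sqrt(2)*121)/(121 + sqrt(2)*121) = -(484 + 363*sqrt(2))/(121 + 121*sqrt(2))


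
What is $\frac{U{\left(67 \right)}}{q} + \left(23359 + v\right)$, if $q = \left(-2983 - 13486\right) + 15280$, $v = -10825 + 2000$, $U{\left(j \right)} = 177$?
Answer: $\frac{17280749}{1189} \approx 14534.0$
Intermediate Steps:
$v = -8825$
$q = -1189$ ($q = -16469 + 15280 = -1189$)
$\frac{U{\left(67 \right)}}{q} + \left(23359 + v\right) = \frac{177}{-1189} + \left(23359 - 8825\right) = 177 \left(- \frac{1}{1189}\right) + 14534 = - \frac{177}{1189} + 14534 = \frac{17280749}{1189}$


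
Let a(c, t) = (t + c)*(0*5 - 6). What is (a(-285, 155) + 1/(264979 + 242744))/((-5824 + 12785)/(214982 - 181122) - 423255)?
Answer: -13409370642260/7276385128379097 ≈ -0.0018429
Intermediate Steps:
a(c, t) = -6*c - 6*t (a(c, t) = (c + t)*(0 - 6) = (c + t)*(-6) = -6*c - 6*t)
(a(-285, 155) + 1/(264979 + 242744))/((-5824 + 12785)/(214982 - 181122) - 423255) = ((-6*(-285) - 6*155) + 1/(264979 + 242744))/((-5824 + 12785)/(214982 - 181122) - 423255) = ((1710 - 930) + 1/507723)/(6961/33860 - 423255) = (780 + 1/507723)/(6961*(1/33860) - 423255) = 396023941/(507723*(6961/33860 - 423255)) = 396023941/(507723*(-14331407339/33860)) = (396023941/507723)*(-33860/14331407339) = -13409370642260/7276385128379097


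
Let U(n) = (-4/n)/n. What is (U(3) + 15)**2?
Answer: 17161/81 ≈ 211.86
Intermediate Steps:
U(n) = -4/n**2
(U(3) + 15)**2 = (-4/3**2 + 15)**2 = (-4*1/9 + 15)**2 = (-4/9 + 15)**2 = (131/9)**2 = 17161/81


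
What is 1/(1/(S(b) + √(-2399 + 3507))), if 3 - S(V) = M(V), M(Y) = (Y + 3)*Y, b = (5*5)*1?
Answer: -697 + 2*√277 ≈ -663.71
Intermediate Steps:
b = 25 (b = 25*1 = 25)
M(Y) = Y*(3 + Y) (M(Y) = (3 + Y)*Y = Y*(3 + Y))
S(V) = 3 - V*(3 + V)
1/(1/(S(b) + √(-2399 + 3507))) = 1/(1/((3 - 1*25*(3 + 25)) + √(-2399 + 3507))) = 1/(1/((3 - 1*25*28) + √1108)) = 1/(1/((3 - 700) + 2*√277)) = 1/(1/(-697 + 2*√277)) = -697 + 2*√277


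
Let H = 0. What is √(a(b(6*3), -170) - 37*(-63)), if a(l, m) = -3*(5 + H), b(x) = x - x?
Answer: 2*√579 ≈ 48.125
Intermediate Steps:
b(x) = 0
a(l, m) = -15 (a(l, m) = -3*(5 + 0) = -3*5 = -15)
√(a(b(6*3), -170) - 37*(-63)) = √(-15 - 37*(-63)) = √(-15 + 2331) = √2316 = 2*√579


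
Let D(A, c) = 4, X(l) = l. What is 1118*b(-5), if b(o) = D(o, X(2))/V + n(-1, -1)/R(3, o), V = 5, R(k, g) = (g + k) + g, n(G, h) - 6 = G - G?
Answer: -2236/35 ≈ -63.886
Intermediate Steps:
n(G, h) = 6 (n(G, h) = 6 + (G - G) = 6 + 0 = 6)
R(k, g) = k + 2*g
b(o) = ⅘ + 6/(3 + 2*o) (b(o) = 4/5 + 6/(3 + 2*o) = 4*(⅕) + 6/(3 + 2*o) = ⅘ + 6/(3 + 2*o))
1118*b(-5) = 1118*(2*(21 + 4*(-5))/(5*(3 + 2*(-5)))) = 1118*(2*(21 - 20)/(5*(3 - 10))) = 1118*((⅖)*1/(-7)) = 1118*((⅖)*(-⅐)*1) = 1118*(-2/35) = -2236/35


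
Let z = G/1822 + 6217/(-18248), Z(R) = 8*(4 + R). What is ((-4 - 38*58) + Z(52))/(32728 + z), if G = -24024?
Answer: -29258113280/543843056921 ≈ -0.053799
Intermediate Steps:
Z(R) = 32 + 8*R
z = -224858663/16623928 (z = -24024/1822 + 6217/(-18248) = -24024*1/1822 + 6217*(-1/18248) = -12012/911 - 6217/18248 = -224858663/16623928 ≈ -13.526)
((-4 - 38*58) + Z(52))/(32728 + z) = ((-4 - 38*58) + (32 + 8*52))/(32728 - 224858663/16623928) = ((-4 - 2204) + (32 + 416))/(543843056921/16623928) = (-2208 + 448)*(16623928/543843056921) = -1760*16623928/543843056921 = -29258113280/543843056921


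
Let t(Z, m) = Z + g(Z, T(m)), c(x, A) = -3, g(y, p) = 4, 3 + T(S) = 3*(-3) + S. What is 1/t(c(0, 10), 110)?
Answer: 1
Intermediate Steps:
T(S) = -12 + S (T(S) = -3 + (3*(-3) + S) = -3 + (-9 + S) = -12 + S)
t(Z, m) = 4 + Z (t(Z, m) = Z + 4 = 4 + Z)
1/t(c(0, 10), 110) = 1/(4 - 3) = 1/1 = 1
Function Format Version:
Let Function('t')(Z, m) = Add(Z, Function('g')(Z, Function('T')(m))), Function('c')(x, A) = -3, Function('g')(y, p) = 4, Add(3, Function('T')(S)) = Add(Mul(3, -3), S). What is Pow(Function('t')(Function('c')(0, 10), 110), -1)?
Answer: 1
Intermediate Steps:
Function('T')(S) = Add(-12, S) (Function('T')(S) = Add(-3, Add(Mul(3, -3), S)) = Add(-3, Add(-9, S)) = Add(-12, S))
Function('t')(Z, m) = Add(4, Z) (Function('t')(Z, m) = Add(Z, 4) = Add(4, Z))
Pow(Function('t')(Function('c')(0, 10), 110), -1) = Pow(Add(4, -3), -1) = Pow(1, -1) = 1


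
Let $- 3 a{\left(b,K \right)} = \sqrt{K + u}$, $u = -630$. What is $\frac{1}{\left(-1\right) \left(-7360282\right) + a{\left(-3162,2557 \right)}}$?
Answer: $\frac{66242538}{487563760073789} + \frac{3 \sqrt{1927}}{487563760073789} \approx 1.3586 \cdot 10^{-7}$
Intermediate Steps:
$a{\left(b,K \right)} = - \frac{\sqrt{-630 + K}}{3}$ ($a{\left(b,K \right)} = - \frac{\sqrt{K - 630}}{3} = - \frac{\sqrt{-630 + K}}{3}$)
$\frac{1}{\left(-1\right) \left(-7360282\right) + a{\left(-3162,2557 \right)}} = \frac{1}{\left(-1\right) \left(-7360282\right) - \frac{\sqrt{-630 + 2557}}{3}} = \frac{1}{7360282 - \frac{\sqrt{1927}}{3}}$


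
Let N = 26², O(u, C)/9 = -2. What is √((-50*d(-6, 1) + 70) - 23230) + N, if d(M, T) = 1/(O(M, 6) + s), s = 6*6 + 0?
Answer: 676 + I*√208465/3 ≈ 676.0 + 152.19*I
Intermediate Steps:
O(u, C) = -18 (O(u, C) = 9*(-2) = -18)
N = 676
s = 36 (s = 36 + 0 = 36)
d(M, T) = 1/18 (d(M, T) = 1/(-18 + 36) = 1/18)
√((-50*d(-6, 1) + 70) - 23230) + N = √((-50*1/18 + 70) - 23230) + 676 = √((-25/9 + 70) - 23230) + 676 = √(605/9 - 23230) + 676 = √(-208465/9) + 676 = I*√208465/3 + 676 = 676 + I*√208465/3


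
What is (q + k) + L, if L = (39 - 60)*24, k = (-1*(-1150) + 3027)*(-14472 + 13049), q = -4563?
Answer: -5948938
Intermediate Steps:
k = -5943871 (k = (1150 + 3027)*(-1423) = 4177*(-1423) = -5943871)
L = -504 (L = -21*24 = -504)
(q + k) + L = (-4563 - 5943871) - 504 = -5948434 - 504 = -5948938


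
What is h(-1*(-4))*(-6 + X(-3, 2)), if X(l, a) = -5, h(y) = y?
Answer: -44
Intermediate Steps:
h(-1*(-4))*(-6 + X(-3, 2)) = (-1*(-4))*(-6 - 5) = 4*(-11) = -44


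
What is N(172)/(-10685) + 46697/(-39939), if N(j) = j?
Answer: -505826953/426748215 ≈ -1.1853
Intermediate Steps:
N(172)/(-10685) + 46697/(-39939) = 172/(-10685) + 46697/(-39939) = 172*(-1/10685) + 46697*(-1/39939) = -172/10685 - 46697/39939 = -505826953/426748215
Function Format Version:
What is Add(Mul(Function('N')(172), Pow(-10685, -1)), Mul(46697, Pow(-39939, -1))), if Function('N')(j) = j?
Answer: Rational(-505826953, 426748215) ≈ -1.1853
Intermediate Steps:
Add(Mul(Function('N')(172), Pow(-10685, -1)), Mul(46697, Pow(-39939, -1))) = Add(Mul(172, Pow(-10685, -1)), Mul(46697, Pow(-39939, -1))) = Add(Mul(172, Rational(-1, 10685)), Mul(46697, Rational(-1, 39939))) = Add(Rational(-172, 10685), Rational(-46697, 39939)) = Rational(-505826953, 426748215)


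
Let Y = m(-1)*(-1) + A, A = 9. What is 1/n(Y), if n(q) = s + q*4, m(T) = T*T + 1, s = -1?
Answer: 1/27 ≈ 0.037037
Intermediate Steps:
m(T) = 1 + T**2 (m(T) = T**2 + 1 = 1 + T**2)
Y = 7 (Y = (1 + (-1)**2)*(-1) + 9 = (1 + 1)*(-1) + 9 = 2*(-1) + 9 = -2 + 9 = 7)
n(q) = -1 + 4*q (n(q) = -1 + q*4 = -1 + 4*q)
1/n(Y) = 1/(-1 + 4*7) = 1/(-1 + 28) = 1/27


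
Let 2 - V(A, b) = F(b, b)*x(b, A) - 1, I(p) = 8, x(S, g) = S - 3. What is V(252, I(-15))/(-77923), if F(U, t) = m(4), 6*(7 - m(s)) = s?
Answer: 86/233769 ≈ 0.00036788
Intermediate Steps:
m(s) = 7 - s/6
x(S, g) = -3 + S
F(U, t) = 19/3 (F(U, t) = 7 - ⅙*4 = 7 - ⅔ = 19/3)
V(A, b) = 22 - 19*b/3 (V(A, b) = 2 - (19*(-3 + b)/3 - 1) = 2 - ((-19 + 19*b/3) - 1) = 2 - (-20 + 19*b/3) = 2 + (20 - 19*b/3) = 22 - 19*b/3)
V(252, I(-15))/(-77923) = (22 - 19/3*8)/(-77923) = (22 - 152/3)*(-1/77923) = -86/3*(-1/77923) = 86/233769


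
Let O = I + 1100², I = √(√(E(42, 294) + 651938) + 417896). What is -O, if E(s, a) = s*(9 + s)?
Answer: -1210000 - 2*√(104474 + 4*√2555) ≈ -1.2106e+6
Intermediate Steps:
I = √(417896 + 16*√2555) (I = √(√(42*(9 + 42) + 651938) + 417896) = √(√(42*51 + 651938) + 417896) = √(√(2142 + 651938) + 417896) = √(√654080 + 417896) = √(16*√2555 + 417896) = √(417896 + 16*√2555) ≈ 647.07)
O = 1210000 + 2*√(104474 + 4*√2555) (O = 2*√(104474 + 4*√2555) + 1100² = 2*√(104474 + 4*√2555) + 1210000 = 1210000 + 2*√(104474 + 4*√2555) ≈ 1.2106e+6)
-O = -(1210000 + 2*√(104474 + 4*√2555)) = -1210000 - 2*√(104474 + 4*√2555)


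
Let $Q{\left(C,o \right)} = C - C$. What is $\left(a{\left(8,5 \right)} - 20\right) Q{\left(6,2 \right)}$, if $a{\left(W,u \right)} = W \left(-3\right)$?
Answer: $0$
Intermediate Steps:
$Q{\left(C,o \right)} = 0$
$a{\left(W,u \right)} = - 3 W$
$\left(a{\left(8,5 \right)} - 20\right) Q{\left(6,2 \right)} = \left(\left(-3\right) 8 - 20\right) 0 = \left(-24 - 20\right) 0 = \left(-44\right) 0 = 0$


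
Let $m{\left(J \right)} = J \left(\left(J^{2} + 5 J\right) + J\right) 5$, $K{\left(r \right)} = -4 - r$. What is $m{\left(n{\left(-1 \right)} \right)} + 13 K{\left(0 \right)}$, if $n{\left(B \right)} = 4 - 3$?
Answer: $-17$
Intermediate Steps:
$n{\left(B \right)} = 1$
$m{\left(J \right)} = 5 J \left(J^{2} + 6 J\right)$ ($m{\left(J \right)} = J \left(J^{2} + 6 J\right) 5 = 5 J \left(J^{2} + 6 J\right)$)
$m{\left(n{\left(-1 \right)} \right)} + 13 K{\left(0 \right)} = 5 \cdot 1^{2} \left(6 + 1\right) + 13 \left(-4 - 0\right) = 5 \cdot 1 \cdot 7 + 13 \left(-4 + 0\right) = 35 + 13 \left(-4\right) = 35 - 52 = -17$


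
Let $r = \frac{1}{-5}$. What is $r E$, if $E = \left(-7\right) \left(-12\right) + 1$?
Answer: $-17$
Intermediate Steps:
$r = - \frac{1}{5} \approx -0.2$
$E = 85$ ($E = 84 + 1 = 85$)
$r E = \left(- \frac{1}{5}\right) 85 = -17$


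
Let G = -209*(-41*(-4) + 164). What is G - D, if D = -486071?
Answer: 417519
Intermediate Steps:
G = -68552 (G = -209*(164 + 164) = -209*328 = -68552)
G - D = -68552 - 1*(-486071) = -68552 + 486071 = 417519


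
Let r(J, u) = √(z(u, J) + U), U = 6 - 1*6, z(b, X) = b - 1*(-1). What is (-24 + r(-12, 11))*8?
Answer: -192 + 16*√3 ≈ -164.29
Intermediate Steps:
z(b, X) = 1 + b (z(b, X) = b + 1 = 1 + b)
U = 0 (U = 6 - 6 = 0)
r(J, u) = √(1 + u) (r(J, u) = √((1 + u) + 0) = √(1 + u))
(-24 + r(-12, 11))*8 = (-24 + √(1 + 11))*8 = (-24 + √12)*8 = (-24 + 2*√3)*8 = -192 + 16*√3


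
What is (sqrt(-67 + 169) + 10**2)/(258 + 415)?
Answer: 100/673 + sqrt(102)/673 ≈ 0.16360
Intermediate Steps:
(sqrt(-67 + 169) + 10**2)/(258 + 415) = (sqrt(102) + 100)/673 = (100 + sqrt(102))*(1/673) = 100/673 + sqrt(102)/673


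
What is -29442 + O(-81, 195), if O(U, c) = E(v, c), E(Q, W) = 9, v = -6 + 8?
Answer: -29433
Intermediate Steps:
v = 2
O(U, c) = 9
-29442 + O(-81, 195) = -29442 + 9 = -29433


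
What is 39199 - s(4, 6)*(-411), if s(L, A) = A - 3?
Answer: 40432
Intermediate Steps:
s(L, A) = -3 + A
39199 - s(4, 6)*(-411) = 39199 - (-3 + 6)*(-411) = 39199 - 3*(-411) = 39199 - 1*(-1233) = 39199 + 1233 = 40432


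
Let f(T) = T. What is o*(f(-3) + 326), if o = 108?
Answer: 34884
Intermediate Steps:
o*(f(-3) + 326) = 108*(-3 + 326) = 108*323 = 34884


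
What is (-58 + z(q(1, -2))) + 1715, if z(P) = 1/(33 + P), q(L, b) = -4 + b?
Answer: 44740/27 ≈ 1657.0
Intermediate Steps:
(-58 + z(q(1, -2))) + 1715 = (-58 + 1/(33 + (-4 - 2))) + 1715 = (-58 + 1/(33 - 6)) + 1715 = (-58 + 1/27) + 1715 = -1565/27 + 1715 = 44740/27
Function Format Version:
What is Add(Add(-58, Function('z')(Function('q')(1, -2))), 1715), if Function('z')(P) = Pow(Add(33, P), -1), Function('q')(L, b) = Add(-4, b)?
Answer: Rational(44740, 27) ≈ 1657.0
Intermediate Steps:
Add(Add(-58, Function('z')(Function('q')(1, -2))), 1715) = Add(Add(-58, Pow(Add(33, Add(-4, -2)), -1)), 1715) = Add(Add(-58, Pow(Add(33, -6), -1)), 1715) = Add(Add(-58, Pow(27, -1)), 1715) = Add(Add(-58, Rational(1, 27)), 1715) = Add(Rational(-1565, 27), 1715) = Rational(44740, 27)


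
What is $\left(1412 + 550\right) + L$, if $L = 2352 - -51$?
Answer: $4365$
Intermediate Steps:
$L = 2403$ ($L = 2352 + 51 = 2403$)
$\left(1412 + 550\right) + L = \left(1412 + 550\right) + 2403 = 1962 + 2403 = 4365$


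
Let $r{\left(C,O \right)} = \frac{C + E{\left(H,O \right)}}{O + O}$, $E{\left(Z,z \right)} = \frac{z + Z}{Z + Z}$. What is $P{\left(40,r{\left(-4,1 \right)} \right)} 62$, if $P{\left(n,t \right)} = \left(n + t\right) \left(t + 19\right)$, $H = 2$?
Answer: $\frac{1322863}{32} \approx 41340.0$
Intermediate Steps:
$E{\left(Z,z \right)} = \frac{Z + z}{2 Z}$
$r{\left(C,O \right)} = \frac{\frac{1}{2} + C + \frac{O}{4}}{2 O}$ ($r{\left(C,O \right)} = \frac{C + \frac{2 + O}{2 \cdot 2}}{O + O} = \frac{C + \frac{1}{2} \cdot \frac{1}{2} \left(2 + O\right)}{2 O} = \left(C + \left(\frac{1}{2} + \frac{O}{4}\right)\right) \frac{1}{2 O} = \left(\frac{1}{2} + C + \frac{O}{4}\right) \frac{1}{2 O} = \frac{\frac{1}{2} + C + \frac{O}{4}}{2 O}$)
$P{\left(n,t \right)} = \left(19 + t\right) \left(n + t\right)$ ($P{\left(n,t \right)} = \left(n + t\right) \left(19 + t\right) = \left(19 + t\right) \left(n + t\right)$)
$P{\left(40,r{\left(-4,1 \right)} \right)} 62 = \left(\left(\frac{2 + 1 + 4 \left(-4\right)}{8 \cdot 1}\right)^{2} + 19 \cdot 40 + 19 \frac{2 + 1 + 4 \left(-4\right)}{8 \cdot 1} + 40 \frac{2 + 1 + 4 \left(-4\right)}{8 \cdot 1}\right) 62 = \left(\left(\frac{1}{8} \cdot 1 \left(2 + 1 - 16\right)\right)^{2} + 760 + 19 \cdot \frac{1}{8} \cdot 1 \left(2 + 1 - 16\right) + 40 \cdot \frac{1}{8} \cdot 1 \left(2 + 1 - 16\right)\right) 62 = \left(\left(\frac{1}{8} \cdot 1 \left(-13\right)\right)^{2} + 760 + 19 \cdot \frac{1}{8} \cdot 1 \left(-13\right) + 40 \cdot \frac{1}{8} \cdot 1 \left(-13\right)\right) 62 = \left(\left(- \frac{13}{8}\right)^{2} + 760 + 19 \left(- \frac{13}{8}\right) + 40 \left(- \frac{13}{8}\right)\right) 62 = \left(\frac{169}{64} + 760 - \frac{247}{8} - 65\right) 62 = \frac{42673}{64} \cdot 62 = \frac{1322863}{32}$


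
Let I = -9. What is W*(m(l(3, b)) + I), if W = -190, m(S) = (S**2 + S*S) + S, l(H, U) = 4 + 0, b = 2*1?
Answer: -5130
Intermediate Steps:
b = 2
l(H, U) = 4
m(S) = S + 2*S**2 (m(S) = (S**2 + S**2) + S = 2*S**2 + S = S + 2*S**2)
W*(m(l(3, b)) + I) = -190*(4*(1 + 2*4) - 9) = -190*(4*(1 + 8) - 9) = -190*(4*9 - 9) = -190*(36 - 9) = -190*27 = -5130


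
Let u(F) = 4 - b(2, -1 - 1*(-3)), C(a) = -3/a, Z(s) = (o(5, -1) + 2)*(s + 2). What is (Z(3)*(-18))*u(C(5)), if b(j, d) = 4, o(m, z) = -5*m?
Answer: 0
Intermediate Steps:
Z(s) = -46 - 23*s (Z(s) = (-5*5 + 2)*(s + 2) = (-25 + 2)*(2 + s) = -23*(2 + s) = -46 - 23*s)
u(F) = 0 (u(F) = 4 - 1*4 = 4 - 4 = 0)
(Z(3)*(-18))*u(C(5)) = ((-46 - 23*3)*(-18))*0 = ((-46 - 69)*(-18))*0 = -115*(-18)*0 = 2070*0 = 0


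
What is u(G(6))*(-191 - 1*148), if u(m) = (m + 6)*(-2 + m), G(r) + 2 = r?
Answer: -6780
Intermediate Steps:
G(r) = -2 + r
u(m) = (-2 + m)*(6 + m) (u(m) = (6 + m)*(-2 + m) = (-2 + m)*(6 + m))
u(G(6))*(-191 - 1*148) = (-12 + (-2 + 6)**2 + 4*(-2 + 6))*(-191 - 1*148) = (-12 + 4**2 + 4*4)*(-191 - 148) = (-12 + 16 + 16)*(-339) = 20*(-339) = -6780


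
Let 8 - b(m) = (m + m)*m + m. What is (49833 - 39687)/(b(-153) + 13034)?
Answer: -10146/33623 ≈ -0.30176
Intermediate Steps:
b(m) = 8 - m - 2*m**2 (b(m) = 8 - ((m + m)*m + m) = 8 - ((2*m)*m + m) = 8 - (2*m**2 + m) = 8 - (m + 2*m**2) = 8 + (-m - 2*m**2) = 8 - m - 2*m**2)
(49833 - 39687)/(b(-153) + 13034) = (49833 - 39687)/((8 - 1*(-153) - 2*(-153)**2) + 13034) = 10146/((8 + 153 - 2*23409) + 13034) = 10146/((8 + 153 - 46818) + 13034) = 10146/(-46657 + 13034) = 10146/(-33623) = 10146*(-1/33623) = -10146/33623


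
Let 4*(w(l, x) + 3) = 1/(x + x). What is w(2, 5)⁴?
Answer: 200533921/2560000 ≈ 78.333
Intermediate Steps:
w(l, x) = -3 + 1/(8*x) (w(l, x) = -3 + 1/(4*(x + x)) = -3 + 1/(4*((2*x))) = -3 + (1/(2*x))/4 = -3 + 1/(8*x))
w(2, 5)⁴ = (-3 + (⅛)/5)⁴ = (-3 + (⅛)*(⅕))⁴ = (-3 + 1/40)⁴ = (-119/40)⁴ = 200533921/2560000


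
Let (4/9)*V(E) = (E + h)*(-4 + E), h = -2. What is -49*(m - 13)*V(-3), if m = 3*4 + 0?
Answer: 15435/4 ≈ 3858.8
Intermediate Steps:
m = 12 (m = 12 + 0 = 12)
V(E) = 9*(-4 + E)*(-2 + E)/4 (V(E) = 9*((E - 2)*(-4 + E))/4 = 9*((-2 + E)*(-4 + E))/4 = 9*((-4 + E)*(-2 + E))/4 = 9*(-4 + E)*(-2 + E)/4)
-49*(m - 13)*V(-3) = -49*(12 - 13)*(18 - 27/2*(-3) + (9/4)*(-3)**2) = -(-49)*(18 + 81/2 + (9/4)*9) = -(-49)*(18 + 81/2 + 81/4) = -(-49)*315/4 = -49*(-315/4) = 15435/4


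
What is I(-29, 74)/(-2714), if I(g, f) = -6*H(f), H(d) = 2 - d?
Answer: -216/1357 ≈ -0.15917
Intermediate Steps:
I(g, f) = -12 + 6*f (I(g, f) = -6*(2 - f) = -12 + 6*f)
I(-29, 74)/(-2714) = (-12 + 6*74)/(-2714) = (-12 + 444)*(-1/2714) = 432*(-1/2714) = -216/1357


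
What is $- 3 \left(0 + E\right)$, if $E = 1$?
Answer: $-3$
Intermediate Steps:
$- 3 \left(0 + E\right) = - 3 \left(0 + 1\right) = \left(-3\right) 1 = -3$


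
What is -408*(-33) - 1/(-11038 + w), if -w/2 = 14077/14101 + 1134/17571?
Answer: 12276463010153557/911799088500 ≈ 13464.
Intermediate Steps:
w = -175558334/82589557 (w = -2*(14077/14101 + 1134/17571) = -2*(14077*(1/14101) + 1134*(1/17571)) = -2*(14077/14101 + 378/5857) = -2*87779167/82589557 = -175558334/82589557 ≈ -2.1257)
-408*(-33) - 1/(-11038 + w) = -408*(-33) - 1/(-11038 - 175558334/82589557) = 13464 - 1/(-911799088500/82589557) = 13464 - 1*(-82589557/911799088500) = 13464 + 82589557/911799088500 = 12276463010153557/911799088500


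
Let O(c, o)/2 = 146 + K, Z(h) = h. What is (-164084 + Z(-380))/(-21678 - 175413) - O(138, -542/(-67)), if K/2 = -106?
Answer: 26180476/197091 ≈ 132.83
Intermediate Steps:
K = -212 (K = 2*(-106) = -212)
O(c, o) = -132 (O(c, o) = 2*(146 - 212) = 2*(-66) = -132)
(-164084 + Z(-380))/(-21678 - 175413) - O(138, -542/(-67)) = (-164084 - 380)/(-21678 - 175413) - 1*(-132) = -164464/(-197091) + 132 = -164464*(-1/197091) + 132 = 164464/197091 + 132 = 26180476/197091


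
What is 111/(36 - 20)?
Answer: 111/16 ≈ 6.9375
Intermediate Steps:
111/(36 - 20) = 111/16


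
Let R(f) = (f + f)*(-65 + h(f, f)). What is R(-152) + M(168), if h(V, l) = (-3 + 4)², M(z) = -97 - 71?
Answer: 19288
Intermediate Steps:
M(z) = -168
h(V, l) = 1 (h(V, l) = 1² = 1)
R(f) = -128*f (R(f) = (f + f)*(-65 + 1) = (2*f)*(-64) = -128*f)
R(-152) + M(168) = -128*(-152) - 168 = 19456 - 168 = 19288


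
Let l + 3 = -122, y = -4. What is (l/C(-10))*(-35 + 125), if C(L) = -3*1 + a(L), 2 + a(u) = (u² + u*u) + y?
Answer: -11250/191 ≈ -58.901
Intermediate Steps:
a(u) = -6 + 2*u² (a(u) = -2 + ((u² + u*u) - 4) = -2 + ((u² + u²) - 4) = -2 + (2*u² - 4) = -2 + (-4 + 2*u²) = -6 + 2*u²)
l = -125 (l = -3 - 122 = -125)
C(L) = -9 + 2*L² (C(L) = -3*1 + (-6 + 2*L²) = -3 + (-6 + 2*L²) = -9 + 2*L²)
(l/C(-10))*(-35 + 125) = (-125/(-9 + 2*(-10)²))*(-35 + 125) = -125/(-9 + 2*100)*90 = -125/(-9 + 200)*90 = -125/191*90 = -11250/191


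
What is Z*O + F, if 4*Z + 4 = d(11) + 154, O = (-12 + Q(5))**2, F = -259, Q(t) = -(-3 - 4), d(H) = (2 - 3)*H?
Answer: 2439/4 ≈ 609.75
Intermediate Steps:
d(H) = -H
Q(t) = 7 (Q(t) = -1*(-7) = 7)
O = 25 (O = (-12 + 7)**2 = (-5)**2 = 25)
Z = 139/4 (Z = -1 + (-1*11 + 154)/4 = -1 + (-11 + 154)/4 = -1 + (1/4)*143 = -1 + 143/4 = 139/4 ≈ 34.750)
Z*O + F = (139/4)*25 - 259 = 3475/4 - 259 = 2439/4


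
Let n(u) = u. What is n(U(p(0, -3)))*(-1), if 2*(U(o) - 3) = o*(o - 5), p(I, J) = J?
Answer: -15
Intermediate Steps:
U(o) = 3 + o*(-5 + o)/2 (U(o) = 3 + (o*(o - 5))/2 = 3 + (o*(-5 + o))/2 = 3 + o*(-5 + o)/2)
n(U(p(0, -3)))*(-1) = (3 + (½)*(-3)² - 5/2*(-3))*(-1) = (3 + (½)*9 + 15/2)*(-1) = (3 + 9/2 + 15/2)*(-1) = 15*(-1) = -15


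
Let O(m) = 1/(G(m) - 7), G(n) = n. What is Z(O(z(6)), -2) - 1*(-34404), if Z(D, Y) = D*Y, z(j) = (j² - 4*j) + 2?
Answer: 240826/7 ≈ 34404.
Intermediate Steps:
z(j) = 2 + j² - 4*j
O(m) = 1/(-7 + m) (O(m) = 1/(m - 7) = 1/(-7 + m))
Z(O(z(6)), -2) - 1*(-34404) = -2/(-7 + (2 + 6² - 4*6)) - 1*(-34404) = -2/(-7 + (2 + 36 - 24)) + 34404 = -2/(-7 + 14) + 34404 = -2/7 + 34404 = 240826/7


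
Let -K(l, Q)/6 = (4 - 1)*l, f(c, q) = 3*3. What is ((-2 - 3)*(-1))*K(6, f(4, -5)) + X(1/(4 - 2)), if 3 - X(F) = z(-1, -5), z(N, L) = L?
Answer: -532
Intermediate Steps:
f(c, q) = 9
K(l, Q) = -18*l (K(l, Q) = -6*(4 - 1)*l = -18*l)
X(F) = 8 (X(F) = 3 - 1*(-5) = 3 + 5 = 8)
((-2 - 3)*(-1))*K(6, f(4, -5)) + X(1/(4 - 2)) = ((-2 - 3)*(-1))*(-18*6) + 8 = -5*(-1)*(-108) + 8 = 5*(-108) + 8 = -540 + 8 = -532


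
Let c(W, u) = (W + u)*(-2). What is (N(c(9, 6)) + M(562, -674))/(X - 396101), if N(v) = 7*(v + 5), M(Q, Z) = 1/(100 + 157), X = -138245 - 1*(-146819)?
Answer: 44974/99594439 ≈ 0.00045157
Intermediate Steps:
X = 8574 (X = -138245 + 146819 = 8574)
M(Q, Z) = 1/257
c(W, u) = -2*W - 2*u
N(v) = 35 + 7*v (N(v) = 7*(5 + v) = 35 + 7*v)
(N(c(9, 6)) + M(562, -674))/(X - 396101) = ((35 + 7*(-2*9 - 2*6)) + 1/257)/(8574 - 396101) = ((35 + 7*(-18 - 12)) + 1/257)/(-387527) = ((35 + 7*(-30)) + 1/257)*(-1/387527) = ((35 - 210) + 1/257)*(-1/387527) = (-175 + 1/257)*(-1/387527) = -44974/257*(-1/387527) = 44974/99594439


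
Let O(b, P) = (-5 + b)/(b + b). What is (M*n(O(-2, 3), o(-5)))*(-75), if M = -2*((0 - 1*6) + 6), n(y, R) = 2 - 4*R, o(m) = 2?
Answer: 0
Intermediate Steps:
O(b, P) = (-5 + b)/(2*b) (O(b, P) = (-5 + b)/((2*b)) = (-5 + b)*(1/(2*b)) = (-5 + b)/(2*b))
M = 0 (M = -2*((0 - 6) + 6) = -2*(-6 + 6) = -2*0 = 0)
(M*n(O(-2, 3), o(-5)))*(-75) = (0*(2 - 4*2))*(-75) = (0*(2 - 8))*(-75) = (0*(-6))*(-75) = 0*(-75) = 0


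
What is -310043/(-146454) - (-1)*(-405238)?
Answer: -59348416009/146454 ≈ -4.0524e+5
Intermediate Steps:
-310043/(-146454) - (-1)*(-405238) = -310043*(-1/146454) - 1*405238 = 310043/146454 - 405238 = -59348416009/146454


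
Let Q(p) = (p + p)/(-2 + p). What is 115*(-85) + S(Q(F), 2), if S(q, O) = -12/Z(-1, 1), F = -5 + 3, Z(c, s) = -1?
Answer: -9763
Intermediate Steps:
F = -2
Q(p) = 2*p/(-2 + p) (Q(p) = (2*p)/(-2 + p) = 2*p/(-2 + p))
S(q, O) = 12 (S(q, O) = -12/(-1) = -12*(-1) = 12)
115*(-85) + S(Q(F), 2) = 115*(-85) + 12 = -9775 + 12 = -9763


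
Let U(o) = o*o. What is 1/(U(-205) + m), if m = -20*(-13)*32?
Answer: 1/50345 ≈ 1.9863e-5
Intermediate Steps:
U(o) = o**2
m = 8320 (m = 260*32 = 8320)
1/(U(-205) + m) = 1/((-205)**2 + 8320) = 1/(42025 + 8320) = 1/50345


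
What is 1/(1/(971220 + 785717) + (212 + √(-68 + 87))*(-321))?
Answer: -210064793328477451/14289285989175073571878 + 990871666652049*√19/14289285989175073571878 ≈ -1.4399e-5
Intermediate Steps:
1/(1/(971220 + 785717) + (212 + √(-68 + 87))*(-321)) = 1/(1/1756937 + (212 + √19)*(-321)) = 1/(1/1756937 + (-68052 - 321*√19)) = 1/(-119563076723/1756937 - 321*√19)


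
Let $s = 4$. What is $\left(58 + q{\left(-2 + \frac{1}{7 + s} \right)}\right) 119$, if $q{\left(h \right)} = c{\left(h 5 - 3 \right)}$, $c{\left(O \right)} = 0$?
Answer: $6902$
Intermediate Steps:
$q{\left(h \right)} = 0$
$\left(58 + q{\left(-2 + \frac{1}{7 + s} \right)}\right) 119 = \left(58 + 0\right) 119 = 58 \cdot 119 = 6902$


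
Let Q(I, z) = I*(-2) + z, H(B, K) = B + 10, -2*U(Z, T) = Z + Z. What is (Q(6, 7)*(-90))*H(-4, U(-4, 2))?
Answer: 2700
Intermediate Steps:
U(Z, T) = -Z (U(Z, T) = -(Z + Z)/2 = -Z)
H(B, K) = 10 + B
Q(I, z) = z - 2*I (Q(I, z) = -2*I + z = z - 2*I)
(Q(6, 7)*(-90))*H(-4, U(-4, 2)) = ((7 - 2*6)*(-90))*(10 - 4) = ((7 - 12)*(-90))*6 = -5*(-90)*6 = 450*6 = 2700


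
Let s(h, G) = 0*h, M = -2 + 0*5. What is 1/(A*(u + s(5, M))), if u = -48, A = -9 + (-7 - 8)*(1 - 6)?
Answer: -1/3168 ≈ -0.00031566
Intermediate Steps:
M = -2 (M = -2 + 0 = -2)
A = 66 (A = -9 - 15*(-5) = -9 + 75 = 66)
s(h, G) = 0
1/(A*(u + s(5, M))) = 1/(66*(-48 + 0)) = 1/(66*(-48)) = 1/(-3168) = -1/3168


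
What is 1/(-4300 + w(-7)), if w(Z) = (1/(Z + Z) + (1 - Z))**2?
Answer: -196/830479 ≈ -0.00023601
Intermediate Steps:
w(Z) = (1 + 1/(2*Z) - Z)**2 (w(Z) = (1/(2*Z) + (1 - Z))**2 = (1 + 1/(2*Z) - Z)**2)
1/(-4300 + w(-7)) = 1/(-4300 + (1/4)*(1 - 2*(-7)**2 + 2*(-7))**2/(-7)**2) = 1/(-4300 + (1/4)*(1/49)*(1 - 2*49 - 14)**2) = 1/(-4300 + (1/4)*(1/49)*(1 - 98 - 14)**2) = 1/(-4300 + (1/4)*(1/49)*(-111)**2) = 1/(-4300 + (1/4)*(1/49)*12321) = 1/(-4300 + 12321/196) = 1/(-830479/196) = -196/830479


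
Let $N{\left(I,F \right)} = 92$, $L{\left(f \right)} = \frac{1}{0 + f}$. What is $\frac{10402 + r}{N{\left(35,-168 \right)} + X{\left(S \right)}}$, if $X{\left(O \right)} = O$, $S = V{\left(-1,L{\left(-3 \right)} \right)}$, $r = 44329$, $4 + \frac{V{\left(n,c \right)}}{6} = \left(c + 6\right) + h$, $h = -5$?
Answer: $\frac{54731}{72} \approx 760.15$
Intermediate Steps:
$L{\left(f \right)} = \frac{1}{f}$
$V{\left(n,c \right)} = -18 + 6 c$ ($V{\left(n,c \right)} = -24 + 6 \left(\left(c + 6\right) - 5\right) = -24 + 6 \left(\left(6 + c\right) - 5\right) = -24 + 6 \left(1 + c\right) = -24 + \left(6 + 6 c\right) = -18 + 6 c$)
$S = -20$ ($S = -18 + \frac{6}{-3} = -18 + 6 \left(- \frac{1}{3}\right) = -18 - 2 = -20$)
$\frac{10402 + r}{N{\left(35,-168 \right)} + X{\left(S \right)}} = \frac{10402 + 44329}{92 - 20} = \frac{54731}{72}$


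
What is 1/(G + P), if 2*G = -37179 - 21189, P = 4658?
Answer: -1/24526 ≈ -4.0773e-5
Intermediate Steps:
G = -29184 (G = (-37179 - 21189)/2 = (½)*(-58368) = -29184)
1/(G + P) = 1/(-29184 + 4658) = 1/(-24526) = -1/24526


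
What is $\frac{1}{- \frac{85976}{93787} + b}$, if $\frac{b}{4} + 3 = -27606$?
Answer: $- \frac{93787}{10357547108} \approx -9.0549 \cdot 10^{-6}$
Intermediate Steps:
$b = -110436$ ($b = -12 + 4 \left(-27606\right) = -12 - 110424 = -110436$)
$\frac{1}{- \frac{85976}{93787} + b} = \frac{1}{- \frac{85976}{93787} - 110436} = \frac{1}{- \frac{10357547108}{93787}} = - \frac{93787}{10357547108}$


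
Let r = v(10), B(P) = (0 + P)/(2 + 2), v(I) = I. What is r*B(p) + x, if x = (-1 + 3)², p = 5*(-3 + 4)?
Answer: 33/2 ≈ 16.500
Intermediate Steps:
p = 5 (p = 5*1 = 5)
B(P) = P/4
x = 4 (x = 2² = 4)
r = 10
r*B(p) + x = 10*((¼)*5) + 4 = 10*(5/4) + 4 = 25/2 + 4 = 33/2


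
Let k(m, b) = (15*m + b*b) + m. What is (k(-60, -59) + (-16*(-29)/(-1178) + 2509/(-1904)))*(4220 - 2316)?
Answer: 2825271047/589 ≈ 4.7967e+6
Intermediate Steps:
k(m, b) = b² + 16*m (k(m, b) = (15*m + b²) + m = (b² + 15*m) + m = b² + 16*m)
(k(-60, -59) + (-16*(-29)/(-1178) + 2509/(-1904)))*(4220 - 2316) = (((-59)² + 16*(-60)) + (-16*(-29)/(-1178) + 2509/(-1904)))*(4220 - 2316) = ((3481 - 960) + (464*(-1/1178) + 2509*(-1/1904)))*1904 = (2521 + (-232/589 - 2509/1904))*1904 = (2521 - 1919529/1121456)*1904 = (2825271047/1121456)*1904 = 2825271047/589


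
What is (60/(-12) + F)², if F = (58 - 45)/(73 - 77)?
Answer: 1089/16 ≈ 68.063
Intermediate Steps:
F = -13/4 (F = 13/(-4) = 13*(-¼) = -13/4 ≈ -3.2500)
(60/(-12) + F)² = (60/(-12) - 13/4)² = (60*(-1/12) - 13/4)² = (-5 - 13/4)² = (-33/4)² = 1089/16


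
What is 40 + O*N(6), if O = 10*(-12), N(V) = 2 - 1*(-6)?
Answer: -920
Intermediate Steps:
N(V) = 8 (N(V) = 2 + 6 = 8)
O = -120
40 + O*N(6) = 40 - 120*8 = 40 - 960 = -920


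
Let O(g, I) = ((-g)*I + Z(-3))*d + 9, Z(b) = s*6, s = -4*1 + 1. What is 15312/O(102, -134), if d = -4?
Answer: -5104/18197 ≈ -0.28049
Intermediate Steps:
s = -3 (s = -4 + 1 = -3)
Z(b) = -18 (Z(b) = -3*6 = -18)
O(g, I) = 81 + 4*I*g (O(g, I) = ((-g)*I - 18)*(-4) + 9 = (-I*g - 18)*(-4) + 9 = (-18 - I*g)*(-4) + 9 = (72 + 4*I*g) + 9 = 81 + 4*I*g)
15312/O(102, -134) = 15312/(81 + 4*(-134)*102) = 15312/(81 - 54672) = 15312/(-54591) = 15312*(-1/54591) = -5104/18197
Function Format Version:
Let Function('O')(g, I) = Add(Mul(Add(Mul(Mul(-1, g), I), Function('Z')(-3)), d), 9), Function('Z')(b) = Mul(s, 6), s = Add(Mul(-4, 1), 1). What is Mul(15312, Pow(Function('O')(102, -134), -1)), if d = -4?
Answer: Rational(-5104, 18197) ≈ -0.28049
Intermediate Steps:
s = -3 (s = Add(-4, 1) = -3)
Function('Z')(b) = -18 (Function('Z')(b) = Mul(-3, 6) = -18)
Function('O')(g, I) = Add(81, Mul(4, I, g)) (Function('O')(g, I) = Add(Mul(Add(Mul(Mul(-1, g), I), -18), -4), 9) = Add(Mul(Add(Mul(-1, I, g), -18), -4), 9) = Add(Mul(Add(-18, Mul(-1, I, g)), -4), 9) = Add(Add(72, Mul(4, I, g)), 9) = Add(81, Mul(4, I, g)))
Mul(15312, Pow(Function('O')(102, -134), -1)) = Mul(15312, Pow(Add(81, Mul(4, -134, 102)), -1)) = Mul(15312, Pow(Add(81, -54672), -1)) = Mul(15312, Pow(-54591, -1)) = Mul(15312, Rational(-1, 54591)) = Rational(-5104, 18197)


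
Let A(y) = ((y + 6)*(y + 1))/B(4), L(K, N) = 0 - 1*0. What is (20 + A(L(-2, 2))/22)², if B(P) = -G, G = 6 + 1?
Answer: 2362369/5929 ≈ 398.44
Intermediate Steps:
G = 7
L(K, N) = 0 (L(K, N) = 0 + 0 = 0)
B(P) = -7 (B(P) = -1*7 = -7)
A(y) = -(1 + y)*(6 + y)/7 (A(y) = ((y + 6)*(y + 1))/(-7) = ((6 + y)*(1 + y))*(-⅐) = ((1 + y)*(6 + y))*(-⅐) = -(1 + y)*(6 + y)/7)
(20 + A(L(-2, 2))/22)² = (20 + (-6/7 - 1*0 - ⅐*0²)/22)² = (20 + (-6/7 + 0 - ⅐*0)*(1/22))² = (20 + (-6/7 + 0 + 0)*(1/22))² = (20 - 6/7*1/22)² = (20 - 3/77)² = (1537/77)² = 2362369/5929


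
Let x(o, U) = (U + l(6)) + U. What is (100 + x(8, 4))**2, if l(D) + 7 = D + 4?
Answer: 12321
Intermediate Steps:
l(D) = -3 + D (l(D) = -7 + (D + 4) = -7 + (4 + D) = -3 + D)
x(o, U) = 3 + 2*U (x(o, U) = (U + (-3 + 6)) + U = (U + 3) + U = (3 + U) + U = 3 + 2*U)
(100 + x(8, 4))**2 = (100 + (3 + 2*4))**2 = (100 + (3 + 8))**2 = (100 + 11)**2 = 111**2 = 12321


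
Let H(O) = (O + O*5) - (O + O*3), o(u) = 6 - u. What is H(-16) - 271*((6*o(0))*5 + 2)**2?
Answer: -8976636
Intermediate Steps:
H(O) = 2*O (H(O) = (O + 5*O) - (O + 3*O) = 6*O - 4*O = 2*O)
H(-16) - 271*((6*o(0))*5 + 2)**2 = 2*(-16) - 271*((6*(6 - 1*0))*5 + 2)**2 = -32 - 271*((6*(6 + 0))*5 + 2)**2 = -32 - 271*((6*6)*5 + 2)**2 = -32 - 271*(36*5 + 2)**2 = -32 - 271*(180 + 2)**2 = -32 - 271*182**2 = -32 - 271*33124 = -32 - 8976604 = -8976636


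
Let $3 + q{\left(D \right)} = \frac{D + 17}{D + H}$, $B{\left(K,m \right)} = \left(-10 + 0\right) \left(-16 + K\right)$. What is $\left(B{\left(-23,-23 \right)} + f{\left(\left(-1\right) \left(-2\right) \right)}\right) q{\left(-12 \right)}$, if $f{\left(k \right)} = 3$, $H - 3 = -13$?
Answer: $- \frac{27903}{22} \approx -1268.3$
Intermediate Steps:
$H = -10$ ($H = 3 - 13 = -10$)
$B{\left(K,m \right)} = 160 - 10 K$ ($B{\left(K,m \right)} = - 10 \left(-16 + K\right) = 160 - 10 K$)
$q{\left(D \right)} = -3 + \frac{17 + D}{-10 + D}$ ($q{\left(D \right)} = -3 + \frac{D + 17}{D - 10} = -3 + \frac{17 + D}{-10 + D}$)
$\left(B{\left(-23,-23 \right)} + f{\left(\left(-1\right) \left(-2\right) \right)}\right) q{\left(-12 \right)} = \left(\left(160 - -230\right) + 3\right) \frac{47 - -24}{-10 - 12} = \left(\left(160 + 230\right) + 3\right) \frac{47 + 24}{-22} = \left(390 + 3\right) \left(\left(- \frac{1}{22}\right) 71\right) = 393 \left(- \frac{71}{22}\right) = - \frac{27903}{22}$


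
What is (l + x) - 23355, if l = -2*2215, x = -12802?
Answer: -40587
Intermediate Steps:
l = -4430
(l + x) - 23355 = (-4430 - 12802) - 23355 = -17232 - 23355 = -40587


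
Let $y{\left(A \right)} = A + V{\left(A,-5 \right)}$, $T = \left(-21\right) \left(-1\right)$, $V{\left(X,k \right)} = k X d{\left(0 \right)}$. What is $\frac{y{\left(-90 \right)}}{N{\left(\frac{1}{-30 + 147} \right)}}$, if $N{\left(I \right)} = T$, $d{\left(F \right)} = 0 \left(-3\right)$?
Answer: $- \frac{30}{7} \approx -4.2857$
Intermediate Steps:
$d{\left(F \right)} = 0$
$V{\left(X,k \right)} = 0$ ($V{\left(X,k \right)} = k X 0 = X k 0 = 0$)
$T = 21$
$y{\left(A \right)} = A$ ($y{\left(A \right)} = A + 0 = A$)
$N{\left(I \right)} = 21$
$\frac{y{\left(-90 \right)}}{N{\left(\frac{1}{-30 + 147} \right)}} = - \frac{90}{21} = \left(-90\right) \frac{1}{21} = - \frac{30}{7}$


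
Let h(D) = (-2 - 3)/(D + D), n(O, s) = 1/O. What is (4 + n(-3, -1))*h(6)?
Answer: -55/36 ≈ -1.5278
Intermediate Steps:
h(D) = -5/(2*D) (h(D) = -5*1/(2*D) = -5/(2*D))
(4 + n(-3, -1))*h(6) = (4 + 1/(-3))*(-5/2/6) = (4 - ⅓)*(-5/2*⅙) = (11/3)*(-5/12) = -55/36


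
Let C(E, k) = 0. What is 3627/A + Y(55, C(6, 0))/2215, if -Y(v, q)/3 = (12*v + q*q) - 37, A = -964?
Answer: -9835521/2135260 ≈ -4.6062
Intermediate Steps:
Y(v, q) = 111 - 36*v - 3*q² (Y(v, q) = -3*((12*v + q*q) - 37) = -3*((12*v + q²) - 37) = -3*((q² + 12*v) - 37) = -3*(-37 + q² + 12*v) = 111 - 36*v - 3*q²)
3627/A + Y(55, C(6, 0))/2215 = 3627/(-964) + (111 - 36*55 - 3*0²)/2215 = 3627*(-1/964) + (111 - 1980 - 3*0)*(1/2215) = -3627/964 + (111 - 1980 + 0)*(1/2215) = -3627/964 - 1869*1/2215 = -3627/964 - 1869/2215 = -9835521/2135260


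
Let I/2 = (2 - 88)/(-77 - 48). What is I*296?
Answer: 50912/125 ≈ 407.30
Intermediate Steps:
I = 172/125 (I = 2*((2 - 88)/(-77 - 48)) = 2*(-86/(-125)) = 2*(-86*(-1/125)) = 2*(86/125) = 172/125 ≈ 1.3760)
I*296 = (172/125)*296 = 50912/125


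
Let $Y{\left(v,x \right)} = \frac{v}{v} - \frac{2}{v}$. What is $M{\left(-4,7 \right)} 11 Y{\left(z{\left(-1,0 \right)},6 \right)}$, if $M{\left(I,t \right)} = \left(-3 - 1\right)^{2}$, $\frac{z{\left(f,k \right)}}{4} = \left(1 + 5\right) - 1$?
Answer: $\frac{792}{5} \approx 158.4$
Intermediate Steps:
$z{\left(f,k \right)} = 20$ ($z{\left(f,k \right)} = 4 \left(\left(1 + 5\right) - 1\right) = 4 \left(6 - 1\right) = 4 \cdot 5 = 20$)
$Y{\left(v,x \right)} = 1 - \frac{2}{v}$
$M{\left(I,t \right)} = 16$ ($M{\left(I,t \right)} = \left(-4\right)^{2} = 16$)
$M{\left(-4,7 \right)} 11 Y{\left(z{\left(-1,0 \right)},6 \right)} = 16 \cdot 11 \frac{-2 + 20}{20} = 176 \cdot \frac{1}{20} \cdot 18 = 176 \cdot \frac{9}{10} = \frac{792}{5}$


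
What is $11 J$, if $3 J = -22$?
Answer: $- \frac{242}{3} \approx -80.667$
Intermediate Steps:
$J = - \frac{22}{3}$ ($J = \frac{1}{3} \left(-22\right) = - \frac{22}{3} \approx -7.3333$)
$11 J = 11 \left(- \frac{22}{3}\right) = - \frac{242}{3}$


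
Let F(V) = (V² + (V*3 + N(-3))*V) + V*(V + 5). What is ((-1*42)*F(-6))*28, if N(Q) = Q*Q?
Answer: -112896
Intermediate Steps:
N(Q) = Q²
F(V) = V² + V*(5 + V) + V*(9 + 3*V) (F(V) = (V² + (V*3 + (-3)²)*V) + V*(V + 5) = (V² + (3*V + 9)*V) + V*(5 + V) = (V² + (9 + 3*V)*V) + V*(5 + V) = (V² + V*(9 + 3*V)) + V*(5 + V) = V² + V*(5 + V) + V*(9 + 3*V))
((-1*42)*F(-6))*28 = ((-1*42)*(-6*(14 + 5*(-6))))*28 = -(-252)*(14 - 30)*28 = -(-252)*(-16)*28 = -42*96*28 = -4032*28 = -112896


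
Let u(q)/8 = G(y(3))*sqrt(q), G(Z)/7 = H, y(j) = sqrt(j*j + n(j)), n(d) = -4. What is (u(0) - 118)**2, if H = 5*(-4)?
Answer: 13924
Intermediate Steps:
H = -20
y(j) = sqrt(-4 + j**2) (y(j) = sqrt(j*j - 4) = sqrt(j**2 - 4) = sqrt(-4 + j**2))
G(Z) = -140 (G(Z) = 7*(-20) = -140)
u(q) = -1120*sqrt(q) (u(q) = 8*(-140*sqrt(q)) = -1120*sqrt(q))
(u(0) - 118)**2 = (-1120*sqrt(0) - 118)**2 = (-1120*0 - 118)**2 = (0 - 118)**2 = (-118)**2 = 13924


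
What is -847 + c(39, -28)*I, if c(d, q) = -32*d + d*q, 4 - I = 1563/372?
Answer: -11632/31 ≈ -375.23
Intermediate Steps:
I = -25/124 (I = 4 - 1563/372 = 4 - 1*521/124 = 4 - 521/124 = -25/124 ≈ -0.20161)
-847 + c(39, -28)*I = -847 + (39*(-32 - 28))*(-25/124) = -847 + (39*(-60))*(-25/124) = -847 - 2340*(-25/124) = -847 + 14625/31 = -11632/31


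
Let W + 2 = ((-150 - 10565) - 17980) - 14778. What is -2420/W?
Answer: 484/8695 ≈ 0.055664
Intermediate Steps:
W = -43475 (W = -2 + (((-150 - 10565) - 17980) - 14778) = -2 + ((-10715 - 17980) - 14778) = -2 + (-28695 - 14778) = -2 - 43473 = -43475)
-2420/W = -2420/(-43475) = -2420*(-1/43475) = 484/8695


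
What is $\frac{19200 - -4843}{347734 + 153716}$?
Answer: $\frac{24043}{501450} \approx 0.047947$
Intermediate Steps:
$\frac{19200 - -4843}{347734 + 153716} = \frac{19200 + 4843}{501450} = 24043 \cdot \frac{1}{501450} = \frac{24043}{501450}$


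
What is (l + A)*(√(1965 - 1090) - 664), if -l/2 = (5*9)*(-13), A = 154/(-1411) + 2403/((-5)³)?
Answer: -1623590936/2125 + 202948867*√35/35275 ≈ -7.3001e+5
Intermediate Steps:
A = -3409883/176375 (A = 154*(-1/1411) + 2403/(-125) = -154/1411 + 2403*(-1/125) = -154/1411 - 2403/125 = -3409883/176375 ≈ -19.333)
l = 1170 (l = -2*5*9*(-13) = -90*(-13) = -2*(-585) = 1170)
(l + A)*(√(1965 - 1090) - 664) = (1170 - 3409883/176375)*(√(1965 - 1090) - 664) = 202948867*(√875 - 664)/176375 = 202948867*(5*√35 - 664)/176375 = 202948867*(-664 + 5*√35)/176375 = -1623590936/2125 + 202948867*√35/35275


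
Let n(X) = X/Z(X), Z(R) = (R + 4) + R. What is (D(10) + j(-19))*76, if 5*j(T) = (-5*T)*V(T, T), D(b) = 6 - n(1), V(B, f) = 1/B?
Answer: 1102/3 ≈ 367.33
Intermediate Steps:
Z(R) = 4 + 2*R (Z(R) = (4 + R) + R = 4 + 2*R)
n(X) = X/(4 + 2*X)
D(b) = 35/6 (D(b) = 6 - 1/(2*(2 + 1)) = 6 - 1/(2*3) = 6 - 1*⅙ = 6 - ⅙ = 35/6)
j(T) = -1 (j(T) = ((-5*T)/T)/5 = (⅕)*(-5) = -1)
(D(10) + j(-19))*76 = (35/6 - 1)*76 = (29/6)*76 = 1102/3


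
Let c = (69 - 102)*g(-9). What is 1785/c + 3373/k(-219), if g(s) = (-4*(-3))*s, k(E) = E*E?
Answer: 3615991/6330852 ≈ 0.57117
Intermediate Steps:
k(E) = E**2
g(s) = 12*s
c = 3564 (c = (69 - 102)*(12*(-9)) = -33*(-108) = 3564)
1785/c + 3373/k(-219) = 1785/3564 + 3373/((-219)**2) = 1785*(1/3564) + 3373/47961 = 595/1188 + 3373*(1/47961) = 595/1188 + 3373/47961 = 3615991/6330852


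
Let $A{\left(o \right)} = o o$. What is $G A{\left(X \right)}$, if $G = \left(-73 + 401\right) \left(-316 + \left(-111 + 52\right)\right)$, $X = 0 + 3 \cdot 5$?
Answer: $-27675000$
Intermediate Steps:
$X = 15$ ($X = 0 + 15 = 15$)
$A{\left(o \right)} = o^{2}$
$G = -123000$ ($G = 328 \left(-316 - 59\right) = 328 \left(-375\right) = -123000$)
$G A{\left(X \right)} = - 123000 \cdot 15^{2} = \left(-123000\right) 225 = -27675000$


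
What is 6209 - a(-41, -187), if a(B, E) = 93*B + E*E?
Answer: -24947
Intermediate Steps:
a(B, E) = E**2 + 93*B (a(B, E) = 93*B + E**2 = E**2 + 93*B)
6209 - a(-41, -187) = 6209 - ((-187)**2 + 93*(-41)) = 6209 - (34969 - 3813) = 6209 - 1*31156 = 6209 - 31156 = -24947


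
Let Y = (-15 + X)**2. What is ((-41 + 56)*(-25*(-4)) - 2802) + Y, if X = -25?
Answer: 298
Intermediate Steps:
Y = 1600 (Y = (-15 - 25)**2 = (-40)**2 = 1600)
((-41 + 56)*(-25*(-4)) - 2802) + Y = ((-41 + 56)*(-25*(-4)) - 2802) + 1600 = (15*100 - 2802) + 1600 = (1500 - 2802) + 1600 = -1302 + 1600 = 298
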